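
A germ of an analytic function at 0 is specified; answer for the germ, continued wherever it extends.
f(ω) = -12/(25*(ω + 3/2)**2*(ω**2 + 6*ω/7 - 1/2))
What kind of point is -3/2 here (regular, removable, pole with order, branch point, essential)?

The denominator factor ω + 3/2 vanishes at -3/2 and appears to the power 2; the numerator there equals -12/25, nonzero, and no other factor vanishes.
Hence a pole whose order is the multiplicity, 2.

The point is a pole of order 2.


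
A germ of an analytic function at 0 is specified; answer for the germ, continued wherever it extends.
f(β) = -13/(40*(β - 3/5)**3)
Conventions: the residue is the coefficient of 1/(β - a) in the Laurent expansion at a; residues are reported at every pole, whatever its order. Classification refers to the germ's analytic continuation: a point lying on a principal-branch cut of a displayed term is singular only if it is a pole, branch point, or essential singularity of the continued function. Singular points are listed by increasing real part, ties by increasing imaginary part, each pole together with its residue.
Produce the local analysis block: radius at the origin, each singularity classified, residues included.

Radius of convergence at 0: 3/5.
At 3/5: a pole of order 3; residue 0.

Denominator factor (β - 3/5)^3: pole of order 3 at 3/5, modulus 3/5.
The radius of convergence is the smallest modulus among the singular points: 3/5.
At the order-3 pole 3/5 set g(β) = (β - (3/5))^3*f(β) = -13/40.
Order-3 pole: residue = g''(a)/2; g''(3/5) = 0, so the residue is 0.


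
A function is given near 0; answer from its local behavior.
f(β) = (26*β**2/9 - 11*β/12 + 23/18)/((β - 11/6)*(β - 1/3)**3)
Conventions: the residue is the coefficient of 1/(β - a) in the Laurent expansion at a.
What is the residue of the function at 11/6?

The residue is 6031/2187.

At the order-1 pole 11/6 set g(β) = (β - (11/6))*f(β) = (26*β**2/9 - 11*β/12 + 23/18)/(β - 1/3)**3.
Simple pole: residue = g(a) at a = 11/6, which is 6031/2187.


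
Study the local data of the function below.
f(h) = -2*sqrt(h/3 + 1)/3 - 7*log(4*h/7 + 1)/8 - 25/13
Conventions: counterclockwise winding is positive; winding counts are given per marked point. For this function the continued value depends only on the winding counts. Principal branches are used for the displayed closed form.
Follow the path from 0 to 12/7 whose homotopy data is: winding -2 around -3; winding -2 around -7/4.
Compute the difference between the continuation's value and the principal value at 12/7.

Continued minus principal equals (7/2)*pi*i.

The rational part is single-valued and drops out of the difference; each branch term changes only by its own monodromy.
(-2/3)*sqrt(1 - h/(-3)): winding -2 is even, the square root returns to the same sheet, contribution 0.
(-7/8)*log(1 - h/(-7/4)): each positive loop around -7/4 adds 2*pi*i to the log, so winding -2 contributes (-7/8)*(-2)*2*pi*i = (7/2)*pi*i.
Summing the contributions at h = 12/7 gives (7/2)*pi*i.


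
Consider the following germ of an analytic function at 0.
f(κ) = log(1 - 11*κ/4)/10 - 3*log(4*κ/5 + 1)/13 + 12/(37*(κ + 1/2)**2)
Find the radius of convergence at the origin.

Denominator factor (κ + 1/2)^2: pole of order 2 at -1/2, modulus 1/2.
Branch term (-3/13)*log(1 - κ/(-5/4)): its argument vanishes at κ = -5/4, a logarithmic branch point, modulus 5/4.
Branch term (1/10)*log(1 - κ/(4/11)): its argument vanishes at κ = 4/11, a logarithmic branch point, modulus 4/11.
The radius of convergence is the smallest modulus among the singular points: 4/11.

The radius of convergence is 4/11.


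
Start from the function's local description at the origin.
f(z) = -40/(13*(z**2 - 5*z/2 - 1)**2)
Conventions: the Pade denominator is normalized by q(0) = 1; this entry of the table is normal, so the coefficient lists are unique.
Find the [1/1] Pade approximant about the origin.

The Pade approximant has numerator coefficients [-40/13, 34/13]; denominator coefficients [1, 83/20].

Taylor coefficients needed (expand at 0): a_0 = -40/13, a_1 = 200/13, a_2 = -830/13.
Write the denominator as Q(z) = 1 + q1*z. Requiring Q*f - P = O(z^3) with deg P <= 1 kills the coefficients of z^2..z^2 in Q*f:
  z^2: a_2 + q1*a_1 = 0, i.e. -830/13 + (200/13)*q1 = 0.
Solving this linear system: q1 = 83/20.
The numerator is Q*f truncated at degree 1: P0 = a_0 = -40/13; P1 = a_1 + q1*a_0 = 34/13.


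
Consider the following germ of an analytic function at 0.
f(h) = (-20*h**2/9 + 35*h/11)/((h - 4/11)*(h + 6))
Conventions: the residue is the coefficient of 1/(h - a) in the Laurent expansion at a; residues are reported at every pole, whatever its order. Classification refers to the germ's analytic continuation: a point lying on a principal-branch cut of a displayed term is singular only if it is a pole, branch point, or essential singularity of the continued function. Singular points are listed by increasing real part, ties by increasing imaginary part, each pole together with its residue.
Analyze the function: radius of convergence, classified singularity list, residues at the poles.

Radius of convergence at 0: 4/11.
At -6: a pole of order 1; residue 109/7.
At 4/11: a pole of order 1; residue 94/693.

Denominator factor (h - 4/11): pole of order 1 at 4/11, modulus 4/11.
Denominator factor (h + 6): pole of order 1 at -6, modulus 6.
The radius of convergence is the smallest modulus among the singular points: 4/11.
At the order-1 pole -6 set g(h) = (h - (-6))*f(h) = (-20*h**2/9 + 35*h/11)/(h - 4/11).
Simple pole: residue = g(a) at a = -6, which is 109/7.
At the order-1 pole 4/11 set g(h) = (h - (4/11))*f(h) = (-20*h**2/9 + 35*h/11)/(h + 6).
Simple pole: residue = g(a) at a = 4/11, which is 94/693.
List the singular points by increasing real part (a conjugate pair: the negative imaginary part first).


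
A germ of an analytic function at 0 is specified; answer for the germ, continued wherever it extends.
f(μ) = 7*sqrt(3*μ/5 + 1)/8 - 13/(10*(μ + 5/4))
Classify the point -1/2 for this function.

Denominator factors: μ + 5/4 = 3/4 at μ = -1/2 — none vanishes.
Branch term sqrt(1 - μ/(-5/3)): argument at -1/2 is 7/10, nonzero, so -1/2 is not its branch point (a point on a principal cut is still regular for the continued germ).
So the germ continues analytically to -1/2.

The point is a regular point.


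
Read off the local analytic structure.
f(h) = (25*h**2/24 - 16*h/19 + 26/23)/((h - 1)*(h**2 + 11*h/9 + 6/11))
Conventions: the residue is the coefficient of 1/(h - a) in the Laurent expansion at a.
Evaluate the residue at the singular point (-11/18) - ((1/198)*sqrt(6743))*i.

The residue is (1612499/5747424) - ((62652853/3523170912)*sqrt(6743))*i.

The factor h**2 + 11*h/9 + 6/11 splits as (h - a)(h - a') with a = (-11/18) - ((1/198)*sqrt(6743))*i, a' = (-11/18) + ((1/198)*sqrt(6743))*i. At the order-1 pole a set g(h) = (h - a)*f(h) = [(25*h**2/24 - 16*h/19 + 26/23)/(h - 1)] / (h - a').
Simple pole: residue = g(a) at a = (-11/18) - ((1/198)*sqrt(6743))*i, which is (1612499/5747424) - ((62652853/3523170912)*sqrt(6743))*i.


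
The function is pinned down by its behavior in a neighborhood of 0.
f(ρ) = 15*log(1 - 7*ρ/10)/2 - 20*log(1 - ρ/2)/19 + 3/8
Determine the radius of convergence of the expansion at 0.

Branch term (-20/19)*log(1 - ρ/(2)): its argument vanishes at ρ = 2, a logarithmic branch point, modulus 2.
Branch term (15/2)*log(1 - ρ/(10/7)): its argument vanishes at ρ = 10/7, a logarithmic branch point, modulus 10/7.
The radius of convergence is the smallest modulus among the singular points: 10/7.

The radius of convergence is 10/7.


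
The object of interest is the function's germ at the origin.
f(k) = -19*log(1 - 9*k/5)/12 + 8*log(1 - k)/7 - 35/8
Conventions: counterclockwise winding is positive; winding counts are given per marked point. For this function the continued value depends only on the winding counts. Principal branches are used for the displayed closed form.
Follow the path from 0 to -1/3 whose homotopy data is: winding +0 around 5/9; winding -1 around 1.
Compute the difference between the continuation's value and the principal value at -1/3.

The rational part is single-valued and drops out of the difference; each branch term changes only by its own monodromy.
(-19/12)*log(1 - k/(5/9)): winding 0 around 5/9, so this term returns to its principal value, contribution 0.
(8/7)*log(1 - k/(1)): each positive loop around 1 adds 2*pi*i to the log, so winding -1 contributes (8/7)*(-1)*2*pi*i = -(16/7)*pi*i.
Summing the contributions at k = -1/3 gives -(16/7)*pi*i.

Continued minus principal equals -(16/7)*pi*i.


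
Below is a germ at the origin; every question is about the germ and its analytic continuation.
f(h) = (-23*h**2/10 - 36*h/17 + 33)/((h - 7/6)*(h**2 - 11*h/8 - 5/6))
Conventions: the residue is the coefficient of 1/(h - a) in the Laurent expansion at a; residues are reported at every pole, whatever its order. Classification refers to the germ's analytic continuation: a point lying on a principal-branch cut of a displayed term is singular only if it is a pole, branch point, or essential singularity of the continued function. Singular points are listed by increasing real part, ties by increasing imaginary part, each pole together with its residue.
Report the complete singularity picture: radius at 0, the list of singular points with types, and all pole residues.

Denominator factor (h**2 - 11*h/8 - 5/6): discriminant 1003/192, real irrational roots 11/16 + (1/48)*sqrt(3009) and 11/16 - (1/48)*sqrt(3009); poles of order 1, moduli 11/16 + (1/48)*sqrt(3009) and -11/16 + (1/48)*sqrt(3009).
Denominator factor (h - 7/6): pole of order 1 at 7/6, modulus 7/6.
The radius of convergence is the smallest modulus among the singular points: -11/16 + (1/48)*sqrt(3009).
The factor h**2 - 11*h/8 - 5/6 splits as (h - a)(h - a') with a = 11/16 - (1/48)*sqrt(3009), a' = 11/16 + (1/48)*sqrt(3009). At the order-1 pole a set g(h) = (h - a)*f(h) = [(-23*h**2/10 - 36*h/17 + 33)/(h - 7/6)] / (h - a').
Simple pole: residue = g(a) at a = 11/16 - (1/48)*sqrt(3009), which is 610119/52700 - (2451469/52858100)*sqrt(3009).
At the order-1 pole 7/6 set g(h) = (h - (7/6))*f(h) = (-23*h**2/10 - 36*h/17 + 33)/(h**2 - 11*h/8 - 5/6).
Simple pole: residue = g(a) at a = 7/6, which is -335362/13175.
The factor h**2 - 11*h/8 - 5/6 splits as (h - a)(h - a') with a = 11/16 + (1/48)*sqrt(3009), a' = 11/16 - (1/48)*sqrt(3009). At the order-1 pole a set g(h) = (h - a)*f(h) = [(-23*h**2/10 - 36*h/17 + 33)/(h - 7/6)] / (h - a').
Simple pole: residue = g(a) at a = 11/16 + (1/48)*sqrt(3009), which is 610119/52700 + (2451469/52858100)*sqrt(3009).
List the singular points by increasing real part (a conjugate pair: the negative imaginary part first).

Radius of convergence at 0: -11/16 + (1/48)*sqrt(3009).
At 11/16 - (1/48)*sqrt(3009): a pole of order 1; residue 610119/52700 - (2451469/52858100)*sqrt(3009).
At 7/6: a pole of order 1; residue -335362/13175.
At 11/16 + (1/48)*sqrt(3009): a pole of order 1; residue 610119/52700 + (2451469/52858100)*sqrt(3009).


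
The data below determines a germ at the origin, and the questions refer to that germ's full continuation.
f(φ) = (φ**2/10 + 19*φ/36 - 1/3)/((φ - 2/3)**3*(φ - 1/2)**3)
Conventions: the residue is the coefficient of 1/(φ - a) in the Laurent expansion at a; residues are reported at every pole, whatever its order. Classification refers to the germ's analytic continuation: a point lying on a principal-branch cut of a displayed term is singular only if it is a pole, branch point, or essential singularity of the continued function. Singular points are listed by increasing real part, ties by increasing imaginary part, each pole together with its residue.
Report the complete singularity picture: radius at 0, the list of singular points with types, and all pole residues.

Radius of convergence at 0: 1/2.
At 1/2: a pole of order 3; residue -1944/5.
At 2/3: a pole of order 3; residue 1944/5.

Denominator factor (φ - 2/3)^3: pole of order 3 at 2/3, modulus 2/3.
Denominator factor (φ - 1/2)^3: pole of order 3 at 1/2, modulus 1/2.
The radius of convergence is the smallest modulus among the singular points: 1/2.
At the order-3 pole 1/2 set g(φ) = (φ - (1/2))^3*f(φ) = (φ**2/10 + 19*φ/36 - 1/3)/(φ - 2/3)**3.
Order-3 pole: residue = g''(a)/2; g''(1/2) = -3888/5, so the residue is -1944/5.
At the order-3 pole 2/3 set g(φ) = (φ - (2/3))^3*f(φ) = (φ**2/10 + 19*φ/36 - 1/3)/(φ - 1/2)**3.
Order-3 pole: residue = g''(a)/2; g''(2/3) = 3888/5, so the residue is 1944/5.
List the singular points by increasing real part (a conjugate pair: the negative imaginary part first).


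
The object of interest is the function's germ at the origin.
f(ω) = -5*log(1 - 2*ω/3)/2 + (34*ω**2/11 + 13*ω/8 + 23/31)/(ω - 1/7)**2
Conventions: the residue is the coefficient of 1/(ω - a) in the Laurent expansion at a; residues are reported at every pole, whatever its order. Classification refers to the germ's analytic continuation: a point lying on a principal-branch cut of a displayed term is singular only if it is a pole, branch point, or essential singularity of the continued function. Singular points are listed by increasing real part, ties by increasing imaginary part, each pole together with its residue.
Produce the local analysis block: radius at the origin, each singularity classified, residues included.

Radius of convergence at 0: 1/7.
At 1/7: a pole of order 2; residue 1545/616.
At 3/2: a logarithmic branch point.

Denominator factor (ω - 1/7)^2: pole of order 2 at 1/7, modulus 1/7.
Branch term (-5/2)*log(1 - ω/(3/2)): its argument vanishes at ω = 3/2, a logarithmic branch point, modulus 3/2.
The radius of convergence is the smallest modulus among the singular points: 1/7.
The branch term is analytic at 1/7 and contributes nothing to the residue; only the rational part matters.
At the order-2 pole 1/7 set g(ω) = (ω - (1/7))^2*(rational part) = 34*ω**2/11 + 13*ω/8 + 23/31.
Order-2 pole: residue = g'(a); g'(1/7) = 1545/616, so the residue is 1545/616.
List the singular points by increasing real part (a conjugate pair: the negative imaginary part first).


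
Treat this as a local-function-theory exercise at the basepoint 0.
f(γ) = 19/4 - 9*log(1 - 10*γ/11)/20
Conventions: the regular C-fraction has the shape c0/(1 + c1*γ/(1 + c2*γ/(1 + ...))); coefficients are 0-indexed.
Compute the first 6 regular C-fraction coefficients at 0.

Taylor coefficients (expand at 0): a_0 = 19/4, a_1 = 9/22, a_2 = 45/242, a_3 = 150/1331, a_4 = 1125/14641, a_5 = 9000/161051.
c0 = a_0 = 19/4. Peel one level at a time: if S = 1 + c*γ/S' with S'(0) = 1, then c is the γ-coefficient of S and S' = c*γ/(S - 1).
S_1 = c0/f = 1 + (-18/209)*γ + (-126/3971)*γ^2 + ...; c1 = -18/209.
S_2 = c1*γ/(S_1 - 1) = 1 + (-7/19)*γ + (-25/363)*γ^2 + ...; c2 = -7/19.
S_3 = c2*γ/(S_2 - 1) = 1 + (-475/2541)*γ + (-323000/6456681)*γ^2 + ...; c3 = -475/2541.
S_4 = c3*γ/(S_3 - 1) = 1 + (-680/2541)*γ + (-20/363)*γ^2 + ...; c4 = -680/2541.
S_5 = c4*γ/(S_4 - 1) = 1 + (-7/34)*γ + ...; c5 = -7/34.

The regular C-fraction coefficients are [19/4, -18/209, -7/19, -475/2541, -680/2541, -7/34].


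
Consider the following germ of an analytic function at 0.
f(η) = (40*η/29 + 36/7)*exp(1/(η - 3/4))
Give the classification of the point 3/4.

The exponent 1/(η - (3/4)) has a pole at 3/4, so exp(1/(η - (3/4))) takes every nonzero value near it: an essential singularity (not a pole of any order).

The point is an essential singularity.


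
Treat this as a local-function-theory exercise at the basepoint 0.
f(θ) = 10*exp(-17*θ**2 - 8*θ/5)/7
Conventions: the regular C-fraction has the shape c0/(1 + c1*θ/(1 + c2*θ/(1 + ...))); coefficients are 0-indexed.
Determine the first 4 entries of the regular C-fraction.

Taylor coefficients (expand at 0): a_0 = 10/7, a_1 = -16/7, a_2 = -786/35, a_3 = 19888/525.
c0 = a_0 = 10/7. Peel one level at a time: if S = 1 + c*θ/S' with S'(0) = 1, then c is the θ-coefficient of S and S' = c*θ/(S - 1).
S_1 = c0/f = 1 + (8/5)*θ + (457/25)*θ^2 + ...; c1 = 8/5.
S_2 = c1*θ/(S_1 - 1) = 1 + (-457/40)*θ + (542899/4800)*θ^2 + ...; c2 = -457/40.
S_3 = c2*θ/(S_2 - 1) = 1 + (542899/54840)*θ + ...; c3 = 542899/54840.

The regular C-fraction coefficients are [10/7, 8/5, -457/40, 542899/54840].


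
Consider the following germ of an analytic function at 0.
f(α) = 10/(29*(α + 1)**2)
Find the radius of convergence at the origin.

The radius of convergence is 1.

Denominator factor (α + 1)^2: pole of order 2 at -1, modulus 1.
The radius of convergence is the smallest modulus among the singular points: 1.


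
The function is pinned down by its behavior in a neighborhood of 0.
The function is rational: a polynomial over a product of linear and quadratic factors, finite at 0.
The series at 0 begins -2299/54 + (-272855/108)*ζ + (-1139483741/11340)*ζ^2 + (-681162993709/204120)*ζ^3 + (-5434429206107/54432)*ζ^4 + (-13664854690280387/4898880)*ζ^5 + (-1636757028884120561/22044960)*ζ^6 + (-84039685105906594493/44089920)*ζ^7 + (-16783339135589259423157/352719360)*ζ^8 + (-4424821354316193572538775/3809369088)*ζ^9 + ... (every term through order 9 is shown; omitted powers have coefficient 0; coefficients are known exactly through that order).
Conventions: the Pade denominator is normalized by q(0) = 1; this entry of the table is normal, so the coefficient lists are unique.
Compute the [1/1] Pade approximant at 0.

The Pade approximant has numerator coefficients [-2299/54, -1936805497/2324700]; denominator coefficients [1, -856111/21525].

Taylor coefficients needed (read off): a_0 = -2299/54, a_1 = -272855/108, a_2 = -1139483741/11340.
Write the denominator as Q(ζ) = 1 + q1*ζ. Requiring Q*f - P = O(ζ^3) with deg P <= 1 kills the coefficients of ζ^2..ζ^2 in Q*f:
  ζ^2: a_2 + q1*a_1 = 0, i.e. -1139483741/11340 + (-272855/108)*q1 = 0.
Solving this linear system: q1 = -856111/21525.
The numerator is Q*f truncated at degree 1: P0 = a_0 = -2299/54; P1 = a_1 + q1*a_0 = -1936805497/2324700.


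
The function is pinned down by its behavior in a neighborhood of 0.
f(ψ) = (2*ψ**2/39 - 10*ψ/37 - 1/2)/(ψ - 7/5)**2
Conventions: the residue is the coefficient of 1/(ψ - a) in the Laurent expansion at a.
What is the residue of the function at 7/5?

The residue is -914/7215.

At the order-2 pole 7/5 set g(ψ) = (ψ - (7/5))^2*f(ψ) = 2*ψ**2/39 - 10*ψ/37 - 1/2.
Order-2 pole: residue = g'(a); g'(7/5) = -914/7215, so the residue is -914/7215.


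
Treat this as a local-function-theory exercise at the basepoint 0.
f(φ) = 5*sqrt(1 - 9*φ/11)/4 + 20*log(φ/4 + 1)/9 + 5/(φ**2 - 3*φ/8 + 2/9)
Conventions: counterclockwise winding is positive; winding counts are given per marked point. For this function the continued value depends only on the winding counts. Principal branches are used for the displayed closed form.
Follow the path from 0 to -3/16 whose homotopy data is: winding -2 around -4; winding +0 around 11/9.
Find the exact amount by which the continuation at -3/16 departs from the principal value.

Continued minus principal equals -(80/9)*pi*i.

The rational part is single-valued and drops out of the difference; each branch term changes only by its own monodromy.
(20/9)*log(1 - φ/(-4)): each positive loop around -4 adds 2*pi*i to the log, so winding -2 contributes (20/9)*(-2)*2*pi*i = -(80/9)*pi*i.
(5/4)*sqrt(1 - φ/(11/9)): winding +0 is even, the square root returns to the same sheet, contribution 0.
Summing the contributions at φ = -3/16 gives -(80/9)*pi*i.


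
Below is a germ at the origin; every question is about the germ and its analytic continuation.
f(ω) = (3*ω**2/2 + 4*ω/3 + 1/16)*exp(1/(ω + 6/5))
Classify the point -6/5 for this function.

The point is an essential singularity.

The exponent 1/(ω - (-6/5)) has a pole at -6/5, so exp(1/(ω - (-6/5))) takes every nonzero value near it: an essential singularity (not a pole of any order).


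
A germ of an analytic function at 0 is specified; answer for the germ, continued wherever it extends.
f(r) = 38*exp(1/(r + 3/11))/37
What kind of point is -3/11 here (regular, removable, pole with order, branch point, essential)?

The exponent 1/(r - (-3/11)) has a pole at -3/11, so exp(1/(r - (-3/11))) takes every nonzero value near it: an essential singularity (not a pole of any order).

The point is an essential singularity.


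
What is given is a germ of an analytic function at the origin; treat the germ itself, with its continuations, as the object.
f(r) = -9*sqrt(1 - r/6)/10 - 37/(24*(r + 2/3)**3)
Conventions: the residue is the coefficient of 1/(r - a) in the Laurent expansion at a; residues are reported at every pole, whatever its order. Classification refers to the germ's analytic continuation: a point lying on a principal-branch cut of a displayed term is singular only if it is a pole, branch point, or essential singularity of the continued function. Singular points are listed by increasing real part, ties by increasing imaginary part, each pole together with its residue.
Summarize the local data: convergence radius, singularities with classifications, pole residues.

Denominator factor (r + 2/3)^3: pole of order 3 at -2/3, modulus 2/3.
Branch term (-9/10)*sqrt(1 - r/(6)): its argument vanishes at r = 6, a square-root branch point, modulus 6.
The radius of convergence is the smallest modulus among the singular points: 2/3.
The branch term is analytic at -2/3 and contributes nothing to the residue; only the rational part matters.
At the order-3 pole -2/3 set g(r) = (r - (-2/3))^3*(rational part) = -37/24.
Order-3 pole: residue = g''(a)/2; g''(-2/3) = 0, so the residue is 0.
List the singular points by increasing real part (a conjugate pair: the negative imaginary part first).

Radius of convergence at 0: 2/3.
At -2/3: a pole of order 3; residue 0.
At 6: an algebraic (square-root) branch point.


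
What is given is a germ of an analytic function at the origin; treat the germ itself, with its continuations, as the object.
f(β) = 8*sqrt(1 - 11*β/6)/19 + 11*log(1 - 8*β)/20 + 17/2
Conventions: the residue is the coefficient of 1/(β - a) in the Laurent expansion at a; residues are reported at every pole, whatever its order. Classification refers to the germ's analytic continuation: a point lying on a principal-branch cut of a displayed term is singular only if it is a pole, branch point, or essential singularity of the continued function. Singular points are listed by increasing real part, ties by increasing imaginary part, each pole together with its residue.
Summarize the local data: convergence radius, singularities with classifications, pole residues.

Radius of convergence at 0: 1/8.
At 1/8: a logarithmic branch point.
At 6/11: an algebraic (square-root) branch point.

Branch term (8/19)*sqrt(1 - β/(6/11)): its argument vanishes at β = 6/11, a square-root branch point, modulus 6/11.
Branch term (11/20)*log(1 - β/(1/8)): its argument vanishes at β = 1/8, a logarithmic branch point, modulus 1/8.
The radius of convergence is the smallest modulus among the singular points: 1/8.
List the singular points by increasing real part (a conjugate pair: the negative imaginary part first).


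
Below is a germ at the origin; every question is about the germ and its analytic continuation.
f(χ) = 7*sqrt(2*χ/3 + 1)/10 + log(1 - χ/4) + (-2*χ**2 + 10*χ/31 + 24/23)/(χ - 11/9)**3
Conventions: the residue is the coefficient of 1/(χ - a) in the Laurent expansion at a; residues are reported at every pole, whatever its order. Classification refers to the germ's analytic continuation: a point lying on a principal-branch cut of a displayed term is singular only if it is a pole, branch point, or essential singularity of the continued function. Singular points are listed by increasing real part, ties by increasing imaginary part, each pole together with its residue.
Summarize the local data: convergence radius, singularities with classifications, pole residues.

Radius of convergence at 0: 11/9.
At -3/2: an algebraic (square-root) branch point.
At 11/9: a pole of order 3; residue -2.
At 4: a logarithmic branch point.

Denominator factor (χ - 11/9)^3: pole of order 3 at 11/9, modulus 11/9.
Branch term (7/10)*sqrt(1 - χ/(-3/2)): its argument vanishes at χ = -3/2, a square-root branch point, modulus 3/2.
Branch term (1)*log(1 - χ/(4)): its argument vanishes at χ = 4, a logarithmic branch point, modulus 4.
The radius of convergence is the smallest modulus among the singular points: 11/9.
The branch terms are analytic at 11/9 and contribute nothing to the residue; only the rational part matters.
At the order-3 pole 11/9 set g(χ) = (χ - (11/9))^3*(rational part) = -2*χ**2 + 10*χ/31 + 24/23.
Order-3 pole: residue = g''(a)/2; g''(11/9) = -4, so the residue is -2.
List the singular points by increasing real part (a conjugate pair: the negative imaginary part first).


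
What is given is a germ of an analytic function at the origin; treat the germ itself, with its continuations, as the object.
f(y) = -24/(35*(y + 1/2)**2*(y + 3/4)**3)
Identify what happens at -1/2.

The denominator factor y + 1/2 vanishes at -1/2 and appears to the power 2; the numerator there equals -24/35, nonzero, and no other factor vanishes.
Hence a pole whose order is the multiplicity, 2.

The point is a pole of order 2.


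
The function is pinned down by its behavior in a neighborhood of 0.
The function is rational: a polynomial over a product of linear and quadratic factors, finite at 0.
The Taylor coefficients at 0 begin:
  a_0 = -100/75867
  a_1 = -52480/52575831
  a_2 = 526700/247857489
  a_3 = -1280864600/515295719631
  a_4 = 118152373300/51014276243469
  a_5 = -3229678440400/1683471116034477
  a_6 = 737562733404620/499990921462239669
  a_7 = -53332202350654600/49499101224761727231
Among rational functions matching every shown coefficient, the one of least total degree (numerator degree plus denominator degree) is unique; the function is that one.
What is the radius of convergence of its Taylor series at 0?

No rational of total degree below 6 reproduces all 8 coefficients; solving the [1/5] Pade equations on them gives f(ν) = (-10*ν/7 - 25/38)/((ν - 9)**2*(ν + 11/6)**3), whose expansion matches every shown term.
Denominator factor (ν + 11/6)^3: pole of order 3 at -11/6, modulus 11/6.
Denominator factor (ν - 9)^2: pole of order 2 at 9, modulus 9.
The radius of convergence is the smallest modulus among the singular points: 11/6.

The radius of convergence is 11/6.


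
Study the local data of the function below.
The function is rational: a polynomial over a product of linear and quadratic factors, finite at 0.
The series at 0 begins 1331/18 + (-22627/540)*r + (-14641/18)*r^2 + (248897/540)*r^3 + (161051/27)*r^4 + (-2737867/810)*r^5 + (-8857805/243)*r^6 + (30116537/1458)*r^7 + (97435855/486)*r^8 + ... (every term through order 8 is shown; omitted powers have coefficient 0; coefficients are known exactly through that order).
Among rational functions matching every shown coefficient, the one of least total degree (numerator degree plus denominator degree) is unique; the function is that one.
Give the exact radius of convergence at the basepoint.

No rational of total degree below 7 reproduces all 9 coefficients; solving the [1/6] Pade equations on them gives f(r) = (3/2 - 17*r/20)/(r**2 + 3/11)**3, whose expansion matches every shown term.
Denominator factor (r**2 + 3/11)^3: discriminant -12/11, complex-conjugate roots ((1/11)*sqrt(33))*i and -((1/11)*sqrt(33))*i; poles of order 3, moduli (1/11)*sqrt(33) and (1/11)*sqrt(33).
The radius of convergence is the smallest modulus among the singular points: (1/11)*sqrt(33).

The radius of convergence is (1/11)*sqrt(33).


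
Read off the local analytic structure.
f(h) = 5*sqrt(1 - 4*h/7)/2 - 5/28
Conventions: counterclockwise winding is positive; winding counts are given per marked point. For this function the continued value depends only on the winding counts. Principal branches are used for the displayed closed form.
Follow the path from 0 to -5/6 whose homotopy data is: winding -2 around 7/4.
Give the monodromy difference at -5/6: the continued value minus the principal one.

Continued minus principal equals 0.

The rational part is single-valued and drops out of the difference; each branch term changes only by its own monodromy.
(5/2)*sqrt(1 - h/(7/4)): winding -2 is even, the square root returns to the same sheet, contribution 0.
Summing the contributions at h = -5/6 gives 0.


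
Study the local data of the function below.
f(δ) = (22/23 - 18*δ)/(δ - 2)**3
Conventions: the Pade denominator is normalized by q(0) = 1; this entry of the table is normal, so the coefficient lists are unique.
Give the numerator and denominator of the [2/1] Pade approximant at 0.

Taylor coefficients needed (expand at 0): a_0 = -11/92, a_1 = 381/184, a_2 = 147/46, a_3 = 1187/368.
Write the denominator as Q(δ) = 1 + q1*δ. Requiring Q*f - P = O(δ^4) with deg P <= 2 kills the coefficients of δ^3..δ^3 in Q*f:
  δ^3: a_3 + q1*a_2 = 0, i.e. 1187/368 + (147/46)*q1 = 0.
Solving this linear system: q1 = -1187/1176.
The numerator is Q*f truncated at degree 2: P0 = a_0 = -11/92; P1 = a_1 + q1*a_0 = 237085/108192; P2 = a_2 + q1*a_1 = 79747/72128.

The Pade approximant has numerator coefficients [-11/92, 237085/108192, 79747/72128]; denominator coefficients [1, -1187/1176].


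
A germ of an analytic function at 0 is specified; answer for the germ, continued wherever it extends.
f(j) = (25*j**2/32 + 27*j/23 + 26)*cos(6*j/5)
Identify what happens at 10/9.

The point is a regular point.

There is no denominator, hence no pole anywhere.
The factor cos(6*j/5) is entire.
So the germ continues analytically to 10/9.


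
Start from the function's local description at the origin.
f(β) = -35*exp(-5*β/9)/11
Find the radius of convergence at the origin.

The radius of convergence is infinite.

The factor exp(-5*β/9) is entire and contributes no finite singular point.
The polynomial part has no poles.
No finite singular points: the Taylor series at 0 converges everywhere.


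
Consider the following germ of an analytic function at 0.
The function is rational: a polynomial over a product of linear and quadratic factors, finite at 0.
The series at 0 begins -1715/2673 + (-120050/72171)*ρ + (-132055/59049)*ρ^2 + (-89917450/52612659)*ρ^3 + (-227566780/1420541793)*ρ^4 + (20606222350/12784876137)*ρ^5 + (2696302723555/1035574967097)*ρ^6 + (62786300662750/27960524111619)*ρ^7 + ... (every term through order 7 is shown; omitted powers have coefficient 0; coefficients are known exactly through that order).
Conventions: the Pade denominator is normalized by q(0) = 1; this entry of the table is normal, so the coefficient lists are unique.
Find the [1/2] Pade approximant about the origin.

The Pade approximant has numerator coefficients [-1715/2673, -120050/300267]; denominator coefficients [1, -17920/9099, 398083/245673].

Taylor coefficients needed (read off): a_0 = -1715/2673, a_1 = -120050/72171, a_2 = -132055/59049, a_3 = -89917450/52612659.
Write the denominator as Q(ρ) = 1 + q1*ρ + q2*ρ^2. Requiring Q*f - P = O(ρ^4) with deg P <= 1 kills the coefficients of ρ^2..ρ^3 in Q*f:
  ρ^2: a_2 + q1*a_1 + q2*a_0 = 0, i.e. -132055/59049 + (-120050/72171)*q1 + (-1715/2673)*q2 = 0.
  ρ^3: a_3 + q1*a_2 + q2*a_1 = 0, i.e. -89917450/52612659 + (-132055/59049)*q1 + (-120050/72171)*q2 = 0.
Solving this linear system: q1 = -17920/9099, q2 = 398083/245673.
The numerator is Q*f truncated at degree 1: P0 = a_0 = -1715/2673; P1 = a_1 + q1*a_0 = -120050/300267.


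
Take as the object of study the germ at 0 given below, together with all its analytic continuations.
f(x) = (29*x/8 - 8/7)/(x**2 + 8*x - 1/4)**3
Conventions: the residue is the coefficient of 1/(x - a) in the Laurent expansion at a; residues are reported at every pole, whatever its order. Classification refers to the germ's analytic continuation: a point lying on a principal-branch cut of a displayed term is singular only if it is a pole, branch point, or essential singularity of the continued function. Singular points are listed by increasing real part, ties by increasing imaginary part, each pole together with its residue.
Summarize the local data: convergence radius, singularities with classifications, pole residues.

Radius of convergence at 0: -4 + (1/2)*sqrt(65).
At -4 - (1/2)*sqrt(65): a pole of order 3; residue (657/1922375)*sqrt(65).
At -4 + (1/2)*sqrt(65): a pole of order 3; residue -(657/1922375)*sqrt(65).

Denominator factor (x**2 + 8*x - 1/4)^3: discriminant 65, real irrational roots -4 + (1/2)*sqrt(65) and -4 - (1/2)*sqrt(65); poles of order 3, moduli -4 + (1/2)*sqrt(65) and 4 + (1/2)*sqrt(65).
The radius of convergence is the smallest modulus among the singular points: -4 + (1/2)*sqrt(65).
The factor x**2 + 8*x - 1/4 splits as (x - a)(x - a') with a = -4 - (1/2)*sqrt(65), a' = -4 + (1/2)*sqrt(65). At the order-3 pole a set g(x) = (x - a)^3*f(x) = [29*x/8 - 8/7] / (x - a')^3.
Order-3 pole: residue = g''(a)/2; g''(-4 - (1/2)*sqrt(65)) = (1314/1922375)*sqrt(65), so the residue is (657/1922375)*sqrt(65).
The factor x**2 + 8*x - 1/4 splits as (x - a)(x - a') with a = -4 + (1/2)*sqrt(65), a' = -4 - (1/2)*sqrt(65). At the order-3 pole a set g(x) = (x - a)^3*f(x) = [29*x/8 - 8/7] / (x - a')^3.
Order-3 pole: residue = g''(a)/2; g''(-4 + (1/2)*sqrt(65)) = -(1314/1922375)*sqrt(65), so the residue is -(657/1922375)*sqrt(65).
List the singular points by increasing real part (a conjugate pair: the negative imaginary part first).


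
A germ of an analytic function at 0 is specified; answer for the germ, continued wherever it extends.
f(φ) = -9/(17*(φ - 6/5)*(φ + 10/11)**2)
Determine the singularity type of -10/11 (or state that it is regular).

The denominator factor φ + 10/11 vanishes at -10/11 and appears to the power 2; the numerator there equals -9/17, nonzero, and no other factor vanishes.
Hence a pole whose order is the multiplicity, 2.

The point is a pole of order 2.


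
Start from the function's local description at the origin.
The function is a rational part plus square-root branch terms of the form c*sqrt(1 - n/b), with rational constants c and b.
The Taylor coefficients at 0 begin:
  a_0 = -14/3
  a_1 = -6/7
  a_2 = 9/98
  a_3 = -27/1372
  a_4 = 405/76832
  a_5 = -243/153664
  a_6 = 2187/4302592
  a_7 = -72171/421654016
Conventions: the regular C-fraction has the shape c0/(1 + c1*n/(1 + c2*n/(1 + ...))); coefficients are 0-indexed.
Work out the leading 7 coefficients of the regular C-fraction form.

The regular C-fraction coefficients are [-14/3, -9/49, 57/196, 3/76, 93/532, 57/868, 129/868].

Taylor coefficients (read off): a_0 = -14/3, a_1 = -6/7, a_2 = 9/98, a_3 = -27/1372, a_4 = 405/76832, a_5 = -243/153664, a_6 = 2187/4302592.
c0 = a_0 = -14/3. Peel one level at a time: if S = 1 + c*n/S' with S'(0) = 1, then c is the n-coefficient of S and S' = c*n/(S - 1).
S_1 = c0/f = 1 + (-9/49)*n + (513/9604)*n^2 + ...; c1 = -9/49.
S_2 = c1*n/(S_1 - 1) = 1 + (57/196)*n + (-9/784)*n^2 + ...; c2 = 57/196.
S_3 = c2*n/(S_2 - 1) = 1 + (3/76)*n + (-279/40432)*n^2 + ...; c3 = 3/76.
S_4 = c3*n/(S_3 - 1) = 1 + (93/532)*n + (-9/784)*n^2 + ...; c4 = 93/532.
S_5 = c4*n/(S_4 - 1) = 1 + (57/868)*n + (-7353/753424)*n^2 + ...; c5 = 57/868.
S_6 = c5*n/(S_5 - 1) = 1 + (129/868)*n + ...; c6 = 129/868.


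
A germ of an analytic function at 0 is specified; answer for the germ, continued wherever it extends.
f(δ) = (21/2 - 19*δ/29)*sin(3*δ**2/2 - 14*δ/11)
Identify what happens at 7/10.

There is no denominator, hence no pole anywhere.
The factor sin(3*δ**2/2 - 14*δ/11) is entire.
So the germ continues analytically to 7/10.

The point is a regular point.


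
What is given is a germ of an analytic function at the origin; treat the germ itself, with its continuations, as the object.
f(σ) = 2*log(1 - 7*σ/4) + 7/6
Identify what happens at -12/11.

The point is a regular point.

There is no denominator, hence no pole anywhere.
Branch term log(1 - σ/(4/7)): argument at -12/11 is 32/11, nonzero, so -12/11 is not its branch point (a point on a principal cut is still regular for the continued germ).
So the germ continues analytically to -12/11.


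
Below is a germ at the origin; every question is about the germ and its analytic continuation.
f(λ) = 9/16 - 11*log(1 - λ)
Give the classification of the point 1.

The term (-11)*log(1 - λ/(1)) has argument 1 - 1/(1) = 0 at 1: a logarithmic (infinitely-sheeted) branch point; the remaining terms are analytic or single-valued there.

The point is a logarithmic branch point.


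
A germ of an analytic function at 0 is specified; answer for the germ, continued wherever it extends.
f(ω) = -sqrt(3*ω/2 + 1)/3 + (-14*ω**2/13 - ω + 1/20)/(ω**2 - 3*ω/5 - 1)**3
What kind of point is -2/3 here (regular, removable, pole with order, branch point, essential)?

The point is an algebraic (square-root) branch point.

The term (-1/3)*sqrt(1 - ω/(-2/3)) has argument 1 - -2/3/(-2/3) = 0 at -2/3: a square-root (algebraic, two-sheeted) branch point; the remaining terms are analytic or single-valued there.


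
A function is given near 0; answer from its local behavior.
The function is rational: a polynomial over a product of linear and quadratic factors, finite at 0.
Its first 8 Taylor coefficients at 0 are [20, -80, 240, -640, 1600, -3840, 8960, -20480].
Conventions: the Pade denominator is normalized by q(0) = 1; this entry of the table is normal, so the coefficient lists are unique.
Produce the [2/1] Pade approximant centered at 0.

The Pade approximant has numerator coefficients [20, -80/3, 80/3]; denominator coefficients [1, 8/3].

Taylor coefficients needed (read off): a_0 = 20, a_1 = -80, a_2 = 240, a_3 = -640.
Write the denominator as Q(τ) = 1 + q1*τ. Requiring Q*f - P = O(τ^4) with deg P <= 2 kills the coefficients of τ^3..τ^3 in Q*f:
  τ^3: a_3 + q1*a_2 = 0, i.e. -640 + (240)*q1 = 0.
Solving this linear system: q1 = 8/3.
The numerator is Q*f truncated at degree 2: P0 = a_0 = 20; P1 = a_1 + q1*a_0 = -80/3; P2 = a_2 + q1*a_1 = 80/3.


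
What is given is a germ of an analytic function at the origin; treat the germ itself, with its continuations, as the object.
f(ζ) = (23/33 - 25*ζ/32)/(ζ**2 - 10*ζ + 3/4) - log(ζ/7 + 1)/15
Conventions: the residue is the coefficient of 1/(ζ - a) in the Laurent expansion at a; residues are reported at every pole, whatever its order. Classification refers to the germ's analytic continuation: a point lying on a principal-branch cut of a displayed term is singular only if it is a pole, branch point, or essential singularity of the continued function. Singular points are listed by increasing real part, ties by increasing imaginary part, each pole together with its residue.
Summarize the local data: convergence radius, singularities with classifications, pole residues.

Radius of convergence at 0: 5 - (1/2)*sqrt(97).
At -7: a logarithmic branch point.
At 5 - (1/2)*sqrt(97): a pole of order 1; residue -25/64 + (3389/102432)*sqrt(97).
At 5 + (1/2)*sqrt(97): a pole of order 1; residue -25/64 - (3389/102432)*sqrt(97).

Denominator factor (ζ**2 - 10*ζ + 3/4): discriminant 97, real irrational roots 5 + (1/2)*sqrt(97) and 5 - (1/2)*sqrt(97); poles of order 1, moduli 5 + (1/2)*sqrt(97) and 5 - (1/2)*sqrt(97).
Branch term (-1/15)*log(1 - ζ/(-7)): its argument vanishes at ζ = -7, a logarithmic branch point, modulus 7.
The radius of convergence is the smallest modulus among the singular points: 5 - (1/2)*sqrt(97).
The branch term is analytic at 5 - (1/2)*sqrt(97) and contributes nothing to the residue; only the rational part matters.
The factor ζ**2 - 10*ζ + 3/4 splits as (ζ - a)(ζ - a') with a = 5 - (1/2)*sqrt(97), a' = 5 + (1/2)*sqrt(97). At the order-1 pole a set g(ζ) = (ζ - a)*(rational part) = [23/33 - 25*ζ/32] / (ζ - a').
Simple pole: residue = g(a) at a = 5 - (1/2)*sqrt(97), which is -25/64 + (3389/102432)*sqrt(97).
The branch term is analytic at 5 + (1/2)*sqrt(97) and contributes nothing to the residue; only the rational part matters.
The factor ζ**2 - 10*ζ + 3/4 splits as (ζ - a)(ζ - a') with a = 5 + (1/2)*sqrt(97), a' = 5 - (1/2)*sqrt(97). At the order-1 pole a set g(ζ) = (ζ - a)*(rational part) = [23/33 - 25*ζ/32] / (ζ - a').
Simple pole: residue = g(a) at a = 5 + (1/2)*sqrt(97), which is -25/64 - (3389/102432)*sqrt(97).
List the singular points by increasing real part (a conjugate pair: the negative imaginary part first).
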